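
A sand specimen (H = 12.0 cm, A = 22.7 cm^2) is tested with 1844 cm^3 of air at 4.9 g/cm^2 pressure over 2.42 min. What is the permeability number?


Formula: Permeability Number P = (V * H) / (p * A * t)
Numerator: V * H = 1844 * 12.0 = 22128.0
Denominator: p * A * t = 4.9 * 22.7 * 2.42 = 269.1766
P = 22128.0 / 269.1766 = 82.2063

82.2063


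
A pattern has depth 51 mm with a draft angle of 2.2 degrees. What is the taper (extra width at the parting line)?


Formula: taper = depth * tan(draft_angle)
tan(2.2 deg) = 0.0384161
taper = 51 mm * 0.0384161 = 1.9592 mm

1.9592 mm


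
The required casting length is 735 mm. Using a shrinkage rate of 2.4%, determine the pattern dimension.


Formula: L_pattern = L_casting * (1 + shrinkage_rate/100)
Shrinkage factor = 1 + 2.4/100 = 1.024
L_pattern = 735 mm * 1.024 = 752.6400 mm

752.6400 mm


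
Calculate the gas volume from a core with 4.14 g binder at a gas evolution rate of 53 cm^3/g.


Formula: V_gas = W_binder * gas_evolution_rate
V = 4.14 g * 53 cm^3/g = 219.4200 cm^3

219.4200 cm^3


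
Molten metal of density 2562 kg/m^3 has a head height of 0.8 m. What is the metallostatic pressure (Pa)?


Formula: P = rho * g * h
rho * g = 2562 * 9.81 = 25133.22 N/m^3
P = 25133.22 * 0.8 = 20106.5760 Pa


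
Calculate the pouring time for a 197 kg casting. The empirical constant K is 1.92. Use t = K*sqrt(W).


Formula: t = K * sqrt(W)
sqrt(W) = sqrt(197) = 14.03567
t = 1.92 * 14.03567 = 26.9485 s

Answer: 26.9485 s


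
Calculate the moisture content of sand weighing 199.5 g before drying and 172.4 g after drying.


Formula: MC = (W_wet - W_dry) / W_wet * 100
Water mass = 199.5 - 172.4 = 27.1 g
MC = 27.1 / 199.5 * 100 = 13.5840%

Final answer: 13.5840%


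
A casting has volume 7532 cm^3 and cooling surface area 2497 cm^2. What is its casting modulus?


Formula: Casting Modulus M = V / A
M = 7532 cm^3 / 2497 cm^2 = 3.0164 cm


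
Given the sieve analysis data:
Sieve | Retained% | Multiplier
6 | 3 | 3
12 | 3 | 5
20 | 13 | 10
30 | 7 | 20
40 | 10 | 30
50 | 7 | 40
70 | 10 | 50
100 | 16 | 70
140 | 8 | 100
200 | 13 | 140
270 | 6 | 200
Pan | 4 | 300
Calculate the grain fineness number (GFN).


Formula: GFN = sum(pct * multiplier) / sum(pct)
sum(pct * multiplier) = 7514
sum(pct) = 100
GFN = 7514 / 100 = 75.14

Final answer: 75.14


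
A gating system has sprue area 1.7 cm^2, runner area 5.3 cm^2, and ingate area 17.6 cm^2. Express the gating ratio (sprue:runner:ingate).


Sprue:Runner:Ingate = 1 : 5.3/1.7 : 17.6/1.7 = 1:3.12:10.35

Final answer: 1:3.12:10.35


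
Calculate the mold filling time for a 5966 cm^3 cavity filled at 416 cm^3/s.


Formula: t_fill = V_mold / Q_flow
t = 5966 cm^3 / 416 cm^3/s = 14.3413 s

14.3413 s


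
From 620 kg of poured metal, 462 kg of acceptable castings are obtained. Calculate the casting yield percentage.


Formula: Casting Yield = (W_good / W_total) * 100
Yield = (462 kg / 620 kg) * 100 = 74.5161%


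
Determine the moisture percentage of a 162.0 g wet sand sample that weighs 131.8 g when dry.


Formula: MC = (W_wet - W_dry) / W_wet * 100
Water mass = 162.0 - 131.8 = 30.2 g
MC = 30.2 / 162.0 * 100 = 18.6420%

Final answer: 18.6420%


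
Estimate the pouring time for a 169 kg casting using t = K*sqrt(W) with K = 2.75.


Formula: t = K * sqrt(W)
sqrt(W) = sqrt(169) = 13.00000
t = 2.75 * 13.00000 = 35.7500 s

Final answer: 35.7500 s


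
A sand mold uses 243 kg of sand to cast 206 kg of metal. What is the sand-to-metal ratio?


Formula: Sand-to-Metal Ratio = W_sand / W_metal
Ratio = 243 kg / 206 kg = 1.1796

Final answer: 1.1796


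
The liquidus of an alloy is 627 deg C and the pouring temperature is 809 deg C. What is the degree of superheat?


Formula: Superheat = T_pour - T_melt
Superheat = 809 - 627 = 182 deg C

182 deg C


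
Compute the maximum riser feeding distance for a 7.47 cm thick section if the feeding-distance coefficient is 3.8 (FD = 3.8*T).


Formula: FD = 3.8 * T  (riser feeding-distance rule)
FD = 3.8 * 7.47 cm = 28.3860 cm

Final answer: 28.3860 cm


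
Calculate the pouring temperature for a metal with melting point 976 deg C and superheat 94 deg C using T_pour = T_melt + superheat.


Formula: T_pour = T_melt + Superheat
T_pour = 976 + 94 = 1070 deg C

Final answer: 1070 deg C


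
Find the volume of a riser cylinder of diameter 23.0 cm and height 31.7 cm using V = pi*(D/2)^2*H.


Formula: V = pi * (D/2)^2 * H  (cylinder volume)
Radius = D/2 = 23.0/2 = 11.5 cm
V = pi * 11.5^2 * 31.7 = 13170.5774 cm^3


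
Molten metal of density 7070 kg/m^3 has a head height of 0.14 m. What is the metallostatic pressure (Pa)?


Formula: P = rho * g * h
rho * g = 7070 * 9.81 = 69356.7 N/m^3
P = 69356.7 * 0.14 = 9709.9380 Pa

Answer: 9709.9380 Pa


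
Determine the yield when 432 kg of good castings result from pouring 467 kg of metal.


Formula: Casting Yield = (W_good / W_total) * 100
Yield = (432 kg / 467 kg) * 100 = 92.5054%


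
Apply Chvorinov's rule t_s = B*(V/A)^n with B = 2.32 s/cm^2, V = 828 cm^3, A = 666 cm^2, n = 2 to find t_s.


Formula: t_s = B * (V/A)^n  (Chvorinov's rule, n=2)
Modulus M = V/A = 828/666 = 1.243243 cm
M^2 = 1.243243^2 = 1.545653 cm^2
t_s = 2.32 * 1.545653 = 3.5859 s

3.5859 s


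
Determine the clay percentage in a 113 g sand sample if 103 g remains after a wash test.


Formula: Clay% = (W_total - W_washed) / W_total * 100
Clay mass = 113 - 103 = 10 g
Clay% = 10 / 113 * 100 = 8.8496%

Final answer: 8.8496%


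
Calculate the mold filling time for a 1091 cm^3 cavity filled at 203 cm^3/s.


Formula: t_fill = V_mold / Q_flow
t = 1091 cm^3 / 203 cm^3/s = 5.3744 s

5.3744 s


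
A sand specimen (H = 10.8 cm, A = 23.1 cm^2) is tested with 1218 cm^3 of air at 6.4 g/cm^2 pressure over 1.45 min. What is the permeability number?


Formula: Permeability Number P = (V * H) / (p * A * t)
Numerator: V * H = 1218 * 10.8 = 13154.4
Denominator: p * A * t = 6.4 * 23.1 * 1.45 = 214.368
P = 13154.4 / 214.368 = 61.3636

Final answer: 61.3636


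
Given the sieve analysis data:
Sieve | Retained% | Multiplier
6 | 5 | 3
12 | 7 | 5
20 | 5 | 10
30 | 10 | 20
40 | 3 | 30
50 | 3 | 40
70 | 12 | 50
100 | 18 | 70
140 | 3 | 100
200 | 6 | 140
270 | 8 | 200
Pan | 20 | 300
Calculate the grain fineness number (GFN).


Formula: GFN = sum(pct * multiplier) / sum(pct)
sum(pct * multiplier) = 11110
sum(pct) = 100
GFN = 11110 / 100 = 111.10

Final answer: 111.10


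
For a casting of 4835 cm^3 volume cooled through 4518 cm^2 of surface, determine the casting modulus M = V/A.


Formula: Casting Modulus M = V / A
M = 4835 cm^3 / 4518 cm^2 = 1.0702 cm

Answer: 1.0702 cm


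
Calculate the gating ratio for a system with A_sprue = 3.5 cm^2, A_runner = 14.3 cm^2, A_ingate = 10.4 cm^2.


Sprue:Runner:Ingate = 1 : 14.3/3.5 : 10.4/3.5 = 1:4.09:2.97

Answer: 1:4.09:2.97


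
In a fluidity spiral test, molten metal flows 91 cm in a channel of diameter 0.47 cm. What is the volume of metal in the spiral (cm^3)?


Formula: V = pi * (d/2)^2 * L  (cylinder volume)
Radius = 0.47/2 = 0.235 cm
V = pi * 0.235^2 * 91 = 15.7880 cm^3

Final answer: 15.7880 cm^3


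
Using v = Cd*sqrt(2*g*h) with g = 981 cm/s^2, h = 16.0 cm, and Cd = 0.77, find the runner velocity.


Formula: v = Cd * sqrt(2 * g * h)  (Torricelli with discharge coefficient)
2*g*h = 2 * 981 * 16.0 = 31392.0 cm^2/s^2
sqrt(31392.0) = 177.17788 cm/s
v = 0.77 * 177.17788 = 136.4270 cm/s


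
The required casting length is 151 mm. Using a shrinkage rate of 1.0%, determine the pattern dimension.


Formula: L_pattern = L_casting * (1 + shrinkage_rate/100)
Shrinkage factor = 1 + 1.0/100 = 1.01
L_pattern = 151 mm * 1.01 = 152.5100 mm

152.5100 mm


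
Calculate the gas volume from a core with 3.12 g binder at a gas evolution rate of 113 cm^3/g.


Formula: V_gas = W_binder * gas_evolution_rate
V = 3.12 g * 113 cm^3/g = 352.5600 cm^3

Final answer: 352.5600 cm^3


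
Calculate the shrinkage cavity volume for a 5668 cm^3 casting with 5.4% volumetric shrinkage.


Formula: V_shrink = V_casting * shrinkage_pct / 100
V_shrink = 5668 cm^3 * 5.4 / 100 = 306.0720 cm^3


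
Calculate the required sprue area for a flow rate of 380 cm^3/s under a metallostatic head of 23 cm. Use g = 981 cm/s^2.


Formula: v = sqrt(2*g*h), A = Q/v
Velocity: v = sqrt(2 * 981 * 23) = sqrt(45126) = 212.4288 cm/s
Sprue area: A = Q / v = 380 / 212.4288 = 1.7888 cm^2

Answer: 1.7888 cm^2


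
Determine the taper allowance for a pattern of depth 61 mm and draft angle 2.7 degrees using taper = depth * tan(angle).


Formula: taper = depth * tan(draft_angle)
tan(2.7 deg) = 0.0471588
taper = 61 mm * 0.0471588 = 2.8767 mm

Answer: 2.8767 mm


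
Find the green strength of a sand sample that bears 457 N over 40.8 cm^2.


Formula: Compressive Strength = Force / Area
Strength = 457 N / 40.8 cm^2 = 11.2010 N/cm^2

11.2010 N/cm^2


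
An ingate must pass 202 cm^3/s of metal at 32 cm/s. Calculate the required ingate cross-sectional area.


Formula: A_ingate = Q / v  (continuity equation)
A = 202 cm^3/s / 32 cm/s = 6.3125 cm^2

Answer: 6.3125 cm^2


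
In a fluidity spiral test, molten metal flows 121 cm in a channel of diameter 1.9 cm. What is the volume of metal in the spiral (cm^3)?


Formula: V = pi * (d/2)^2 * L  (cylinder volume)
Radius = 1.9/2 = 0.95 cm
V = pi * 0.95^2 * 121 = 343.0698 cm^3


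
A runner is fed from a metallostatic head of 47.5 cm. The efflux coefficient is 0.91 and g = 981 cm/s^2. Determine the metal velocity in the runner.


Formula: v = Cd * sqrt(2 * g * h)  (Torricelli with discharge coefficient)
2*g*h = 2 * 981 * 47.5 = 93195.0 cm^2/s^2
sqrt(93195.0) = 305.27856 cm/s
v = 0.91 * 305.27856 = 277.8035 cm/s

Final answer: 277.8035 cm/s


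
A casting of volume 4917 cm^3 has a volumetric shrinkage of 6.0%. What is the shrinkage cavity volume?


Formula: V_shrink = V_casting * shrinkage_pct / 100
V_shrink = 4917 cm^3 * 6.0 / 100 = 295.0200 cm^3

295.0200 cm^3


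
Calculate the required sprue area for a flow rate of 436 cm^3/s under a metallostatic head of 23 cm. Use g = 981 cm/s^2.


Formula: v = sqrt(2*g*h), A = Q/v
Velocity: v = sqrt(2 * 981 * 23) = sqrt(45126) = 212.4288 cm/s
Sprue area: A = Q / v = 436 / 212.4288 = 2.0525 cm^2

Answer: 2.0525 cm^2


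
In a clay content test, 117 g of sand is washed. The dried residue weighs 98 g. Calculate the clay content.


Formula: Clay% = (W_total - W_washed) / W_total * 100
Clay mass = 117 - 98 = 19 g
Clay% = 19 / 117 * 100 = 16.2393%

Answer: 16.2393%


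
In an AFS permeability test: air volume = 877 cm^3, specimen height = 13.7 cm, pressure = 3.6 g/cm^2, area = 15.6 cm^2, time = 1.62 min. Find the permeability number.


Formula: Permeability Number P = (V * H) / (p * A * t)
Numerator: V * H = 877 * 13.7 = 12014.9
Denominator: p * A * t = 3.6 * 15.6 * 1.62 = 90.9792
P = 12014.9 / 90.9792 = 132.0621

Final answer: 132.0621


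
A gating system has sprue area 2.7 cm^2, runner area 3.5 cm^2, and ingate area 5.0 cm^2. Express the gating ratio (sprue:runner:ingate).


Sprue:Runner:Ingate = 1 : 3.5/2.7 : 5.0/2.7 = 1:1.30:1.85

Final answer: 1:1.30:1.85


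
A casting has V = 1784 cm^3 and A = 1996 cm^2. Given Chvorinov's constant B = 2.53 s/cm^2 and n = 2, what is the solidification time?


Formula: t_s = B * (V/A)^n  (Chvorinov's rule, n=2)
Modulus M = V/A = 1784/1996 = 0.893788 cm
M^2 = 0.893788^2 = 0.798857 cm^2
t_s = 2.53 * 0.798857 = 2.0211 s

2.0211 s


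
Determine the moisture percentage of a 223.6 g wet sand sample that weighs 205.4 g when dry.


Formula: MC = (W_wet - W_dry) / W_wet * 100
Water mass = 223.6 - 205.4 = 18.2 g
MC = 18.2 / 223.6 * 100 = 8.1395%

Final answer: 8.1395%


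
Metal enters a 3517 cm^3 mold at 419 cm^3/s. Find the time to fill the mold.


Formula: t_fill = V_mold / Q_flow
t = 3517 cm^3 / 419 cm^3/s = 8.3938 s

Answer: 8.3938 s


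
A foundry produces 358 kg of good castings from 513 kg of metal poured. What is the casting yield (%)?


Formula: Casting Yield = (W_good / W_total) * 100
Yield = (358 kg / 513 kg) * 100 = 69.7856%


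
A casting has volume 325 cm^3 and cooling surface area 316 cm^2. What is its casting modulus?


Formula: Casting Modulus M = V / A
M = 325 cm^3 / 316 cm^2 = 1.0285 cm

Answer: 1.0285 cm


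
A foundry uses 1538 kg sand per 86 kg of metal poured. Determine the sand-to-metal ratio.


Formula: Sand-to-Metal Ratio = W_sand / W_metal
Ratio = 1538 kg / 86 kg = 17.8837

17.8837


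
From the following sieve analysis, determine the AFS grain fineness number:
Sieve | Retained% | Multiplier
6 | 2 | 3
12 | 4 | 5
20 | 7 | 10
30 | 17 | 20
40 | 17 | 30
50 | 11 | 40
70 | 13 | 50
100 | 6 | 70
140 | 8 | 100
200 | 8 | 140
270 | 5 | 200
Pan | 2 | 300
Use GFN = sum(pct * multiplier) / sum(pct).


Formula: GFN = sum(pct * multiplier) / sum(pct)
sum(pct * multiplier) = 5976
sum(pct) = 100
GFN = 5976 / 100 = 59.76


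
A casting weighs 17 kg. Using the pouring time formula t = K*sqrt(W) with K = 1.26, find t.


Formula: t = K * sqrt(W)
sqrt(W) = sqrt(17) = 4.12311
t = 1.26 * 4.12311 = 5.1951 s

Final answer: 5.1951 s


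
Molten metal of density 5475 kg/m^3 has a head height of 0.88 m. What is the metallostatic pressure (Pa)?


Formula: P = rho * g * h
rho * g = 5475 * 9.81 = 53709.75 N/m^3
P = 53709.75 * 0.88 = 47264.5800 Pa

Final answer: 47264.5800 Pa


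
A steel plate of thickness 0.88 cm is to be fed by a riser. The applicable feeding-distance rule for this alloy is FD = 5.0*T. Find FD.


Formula: FD = 5.0 * T  (riser feeding-distance rule)
FD = 5.0 * 0.88 cm = 4.4000 cm

Answer: 4.4000 cm


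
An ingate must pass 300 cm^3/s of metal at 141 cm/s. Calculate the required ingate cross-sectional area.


Formula: A_ingate = Q / v  (continuity equation)
A = 300 cm^3/s / 141 cm/s = 2.1277 cm^2


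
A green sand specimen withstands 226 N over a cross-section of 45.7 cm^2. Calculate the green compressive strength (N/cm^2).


Formula: Compressive Strength = Force / Area
Strength = 226 N / 45.7 cm^2 = 4.9453 N/cm^2

Final answer: 4.9453 N/cm^2


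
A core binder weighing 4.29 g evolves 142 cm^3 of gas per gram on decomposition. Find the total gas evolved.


Formula: V_gas = W_binder * gas_evolution_rate
V = 4.29 g * 142 cm^3/g = 609.1800 cm^3

Answer: 609.1800 cm^3


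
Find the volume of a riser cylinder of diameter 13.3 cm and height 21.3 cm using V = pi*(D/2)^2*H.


Formula: V = pi * (D/2)^2 * H  (cylinder volume)
Radius = D/2 = 13.3/2 = 6.65 cm
V = pi * 6.65^2 * 21.3 = 2959.1894 cm^3


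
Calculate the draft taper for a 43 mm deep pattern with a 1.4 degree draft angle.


Formula: taper = depth * tan(draft_angle)
tan(1.4 deg) = 0.0244395
taper = 43 mm * 0.0244395 = 1.0509 mm

Answer: 1.0509 mm


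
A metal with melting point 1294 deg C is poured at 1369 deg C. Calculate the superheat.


Formula: Superheat = T_pour - T_melt
Superheat = 1369 - 1294 = 75 deg C

Answer: 75 deg C


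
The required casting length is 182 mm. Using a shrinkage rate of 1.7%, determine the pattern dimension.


Formula: L_pattern = L_casting * (1 + shrinkage_rate/100)
Shrinkage factor = 1 + 1.7/100 = 1.017
L_pattern = 182 mm * 1.017 = 185.0940 mm

185.0940 mm


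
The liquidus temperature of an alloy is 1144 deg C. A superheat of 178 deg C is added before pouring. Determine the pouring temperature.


Formula: T_pour = T_melt + Superheat
T_pour = 1144 + 178 = 1322 deg C

1322 deg C


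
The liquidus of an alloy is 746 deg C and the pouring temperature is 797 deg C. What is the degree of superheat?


Formula: Superheat = T_pour - T_melt
Superheat = 797 - 746 = 51 deg C

Final answer: 51 deg C


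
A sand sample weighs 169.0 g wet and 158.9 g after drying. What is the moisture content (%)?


Formula: MC = (W_wet - W_dry) / W_wet * 100
Water mass = 169.0 - 158.9 = 10.1 g
MC = 10.1 / 169.0 * 100 = 5.9763%

Final answer: 5.9763%


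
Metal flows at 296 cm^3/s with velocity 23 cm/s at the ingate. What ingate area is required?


Formula: A_ingate = Q / v  (continuity equation)
A = 296 cm^3/s / 23 cm/s = 12.8696 cm^2

Answer: 12.8696 cm^2


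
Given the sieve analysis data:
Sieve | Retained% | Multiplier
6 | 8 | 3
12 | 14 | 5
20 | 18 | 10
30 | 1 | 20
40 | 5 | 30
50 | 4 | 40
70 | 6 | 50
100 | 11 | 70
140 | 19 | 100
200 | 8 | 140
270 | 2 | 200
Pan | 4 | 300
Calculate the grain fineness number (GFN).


Formula: GFN = sum(pct * multiplier) / sum(pct)
sum(pct * multiplier) = 6294
sum(pct) = 100
GFN = 6294 / 100 = 62.94


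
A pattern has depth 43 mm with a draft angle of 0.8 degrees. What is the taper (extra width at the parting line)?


Formula: taper = depth * tan(draft_angle)
tan(0.8 deg) = 0.0139635
taper = 43 mm * 0.0139635 = 0.6004 mm

Answer: 0.6004 mm


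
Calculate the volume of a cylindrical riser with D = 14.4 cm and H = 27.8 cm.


Formula: V = pi * (D/2)^2 * H  (cylinder volume)
Radius = D/2 = 14.4/2 = 7.2 cm
V = pi * 7.2^2 * 27.8 = 4527.5125 cm^3


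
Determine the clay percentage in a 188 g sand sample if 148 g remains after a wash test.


Formula: Clay% = (W_total - W_washed) / W_total * 100
Clay mass = 188 - 148 = 40 g
Clay% = 40 / 188 * 100 = 21.2766%

21.2766%


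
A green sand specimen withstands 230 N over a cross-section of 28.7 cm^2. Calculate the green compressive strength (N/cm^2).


Formula: Compressive Strength = Force / Area
Strength = 230 N / 28.7 cm^2 = 8.0139 N/cm^2


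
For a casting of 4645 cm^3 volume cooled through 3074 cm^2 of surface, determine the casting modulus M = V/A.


Formula: Casting Modulus M = V / A
M = 4645 cm^3 / 3074 cm^2 = 1.5111 cm


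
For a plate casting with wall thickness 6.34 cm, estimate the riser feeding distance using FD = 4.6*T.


Formula: FD = 4.6 * T  (riser feeding-distance rule)
FD = 4.6 * 6.34 cm = 29.1640 cm


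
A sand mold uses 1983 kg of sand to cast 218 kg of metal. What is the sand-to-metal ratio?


Formula: Sand-to-Metal Ratio = W_sand / W_metal
Ratio = 1983 kg / 218 kg = 9.0963

9.0963


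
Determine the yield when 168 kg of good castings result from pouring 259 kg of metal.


Formula: Casting Yield = (W_good / W_total) * 100
Yield = (168 kg / 259 kg) * 100 = 64.8649%

Answer: 64.8649%


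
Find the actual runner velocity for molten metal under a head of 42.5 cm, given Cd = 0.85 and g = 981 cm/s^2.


Formula: v = Cd * sqrt(2 * g * h)  (Torricelli with discharge coefficient)
2*g*h = 2 * 981 * 42.5 = 83385.0 cm^2/s^2
sqrt(83385.0) = 288.76461 cm/s
v = 0.85 * 288.76461 = 245.4499 cm/s

Answer: 245.4499 cm/s


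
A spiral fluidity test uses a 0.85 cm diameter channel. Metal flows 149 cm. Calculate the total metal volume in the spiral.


Formula: V = pi * (d/2)^2 * L  (cylinder volume)
Radius = 0.85/2 = 0.425 cm
V = pi * 0.425^2 * 149 = 84.5501 cm^3

84.5501 cm^3


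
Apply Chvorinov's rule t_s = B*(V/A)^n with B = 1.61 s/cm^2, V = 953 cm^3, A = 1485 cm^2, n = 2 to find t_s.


Formula: t_s = B * (V/A)^n  (Chvorinov's rule, n=2)
Modulus M = V/A = 953/1485 = 0.641751 cm
M^2 = 0.641751^2 = 0.411844 cm^2
t_s = 1.61 * 0.411844 = 0.6631 s


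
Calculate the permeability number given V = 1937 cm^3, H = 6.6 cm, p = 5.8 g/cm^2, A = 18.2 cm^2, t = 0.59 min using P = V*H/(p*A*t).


Formula: Permeability Number P = (V * H) / (p * A * t)
Numerator: V * H = 1937 * 6.6 = 12784.2
Denominator: p * A * t = 5.8 * 18.2 * 0.59 = 62.2804
P = 12784.2 / 62.2804 = 205.2684


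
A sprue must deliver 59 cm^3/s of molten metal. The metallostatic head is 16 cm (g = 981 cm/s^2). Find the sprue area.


Formula: v = sqrt(2*g*h), A = Q/v
Velocity: v = sqrt(2 * 981 * 16) = sqrt(31392) = 177.1779 cm/s
Sprue area: A = Q / v = 59 / 177.1779 = 0.3330 cm^2


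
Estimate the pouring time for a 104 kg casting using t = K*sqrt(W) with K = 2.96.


Formula: t = K * sqrt(W)
sqrt(W) = sqrt(104) = 10.19804
t = 2.96 * 10.19804 = 30.1862 s

Answer: 30.1862 s


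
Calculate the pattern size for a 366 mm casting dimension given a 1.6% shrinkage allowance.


Formula: L_pattern = L_casting * (1 + shrinkage_rate/100)
Shrinkage factor = 1 + 1.6/100 = 1.016
L_pattern = 366 mm * 1.016 = 371.8560 mm

371.8560 mm


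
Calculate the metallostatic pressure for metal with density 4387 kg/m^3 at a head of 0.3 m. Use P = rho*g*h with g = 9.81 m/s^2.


Formula: P = rho * g * h
rho * g = 4387 * 9.81 = 43036.47 N/m^3
P = 43036.47 * 0.3 = 12910.9410 Pa


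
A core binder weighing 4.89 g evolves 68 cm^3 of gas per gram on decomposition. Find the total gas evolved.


Formula: V_gas = W_binder * gas_evolution_rate
V = 4.89 g * 68 cm^3/g = 332.5200 cm^3

Answer: 332.5200 cm^3


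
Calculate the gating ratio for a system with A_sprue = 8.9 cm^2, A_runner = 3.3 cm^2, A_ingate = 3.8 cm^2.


Sprue:Runner:Ingate = 1 : 3.3/8.9 : 3.8/8.9 = 1:0.37:0.43

Answer: 1:0.37:0.43


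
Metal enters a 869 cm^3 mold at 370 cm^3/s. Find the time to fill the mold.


Formula: t_fill = V_mold / Q_flow
t = 869 cm^3 / 370 cm^3/s = 2.3486 s

2.3486 s


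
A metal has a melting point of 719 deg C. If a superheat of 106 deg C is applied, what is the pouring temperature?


Formula: T_pour = T_melt + Superheat
T_pour = 719 + 106 = 825 deg C

Final answer: 825 deg C


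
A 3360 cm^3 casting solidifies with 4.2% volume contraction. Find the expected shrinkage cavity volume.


Formula: V_shrink = V_casting * shrinkage_pct / 100
V_shrink = 3360 cm^3 * 4.2 / 100 = 141.1200 cm^3

Final answer: 141.1200 cm^3


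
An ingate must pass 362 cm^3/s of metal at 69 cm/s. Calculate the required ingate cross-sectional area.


Formula: A_ingate = Q / v  (continuity equation)
A = 362 cm^3/s / 69 cm/s = 5.2464 cm^2


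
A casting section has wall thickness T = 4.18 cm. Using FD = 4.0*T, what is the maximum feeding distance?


Formula: FD = 4.0 * T  (riser feeding-distance rule)
FD = 4.0 * 4.18 cm = 16.7200 cm

Answer: 16.7200 cm


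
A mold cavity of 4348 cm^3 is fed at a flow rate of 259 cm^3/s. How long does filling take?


Formula: t_fill = V_mold / Q_flow
t = 4348 cm^3 / 259 cm^3/s = 16.7876 s


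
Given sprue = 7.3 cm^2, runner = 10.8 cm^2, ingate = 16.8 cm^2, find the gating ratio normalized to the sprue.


Sprue:Runner:Ingate = 1 : 10.8/7.3 : 16.8/7.3 = 1:1.48:2.30

Final answer: 1:1.48:2.30


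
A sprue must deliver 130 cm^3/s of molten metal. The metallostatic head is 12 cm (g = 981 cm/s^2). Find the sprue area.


Formula: v = sqrt(2*g*h), A = Q/v
Velocity: v = sqrt(2 * 981 * 12) = sqrt(23544) = 153.4405 cm/s
Sprue area: A = Q / v = 130 / 153.4405 = 0.8472 cm^2


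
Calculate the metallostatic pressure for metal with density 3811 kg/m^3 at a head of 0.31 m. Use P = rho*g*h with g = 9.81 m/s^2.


Formula: P = rho * g * h
rho * g = 3811 * 9.81 = 37385.91 N/m^3
P = 37385.91 * 0.31 = 11589.6321 Pa

Answer: 11589.6321 Pa


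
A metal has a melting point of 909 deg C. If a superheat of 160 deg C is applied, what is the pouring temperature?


Formula: T_pour = T_melt + Superheat
T_pour = 909 + 160 = 1069 deg C

Answer: 1069 deg C


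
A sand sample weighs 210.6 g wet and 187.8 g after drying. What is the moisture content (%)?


Formula: MC = (W_wet - W_dry) / W_wet * 100
Water mass = 210.6 - 187.8 = 22.8 g
MC = 22.8 / 210.6 * 100 = 10.8262%


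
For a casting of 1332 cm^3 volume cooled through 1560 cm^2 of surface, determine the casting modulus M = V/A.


Formula: Casting Modulus M = V / A
M = 1332 cm^3 / 1560 cm^2 = 0.8538 cm

0.8538 cm


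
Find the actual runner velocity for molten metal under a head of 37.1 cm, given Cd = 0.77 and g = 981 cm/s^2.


Formula: v = Cd * sqrt(2 * g * h)  (Torricelli with discharge coefficient)
2*g*h = 2 * 981 * 37.1 = 72790.2 cm^2/s^2
sqrt(72790.2) = 269.79659 cm/s
v = 0.77 * 269.79659 = 207.7434 cm/s

Answer: 207.7434 cm/s


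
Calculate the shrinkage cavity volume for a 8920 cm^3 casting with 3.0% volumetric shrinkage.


Formula: V_shrink = V_casting * shrinkage_pct / 100
V_shrink = 8920 cm^3 * 3.0 / 100 = 267.6000 cm^3

Answer: 267.6000 cm^3


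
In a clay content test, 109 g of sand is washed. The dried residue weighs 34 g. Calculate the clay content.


Formula: Clay% = (W_total - W_washed) / W_total * 100
Clay mass = 109 - 34 = 75 g
Clay% = 75 / 109 * 100 = 68.8073%

Final answer: 68.8073%


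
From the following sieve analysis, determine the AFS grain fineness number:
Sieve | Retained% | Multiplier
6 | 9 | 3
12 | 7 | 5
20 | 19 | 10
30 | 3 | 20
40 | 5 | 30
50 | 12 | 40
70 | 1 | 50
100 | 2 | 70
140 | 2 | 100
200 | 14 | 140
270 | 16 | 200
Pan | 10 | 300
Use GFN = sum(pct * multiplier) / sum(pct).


Formula: GFN = sum(pct * multiplier) / sum(pct)
sum(pct * multiplier) = 9492
sum(pct) = 100
GFN = 9492 / 100 = 94.92

94.92


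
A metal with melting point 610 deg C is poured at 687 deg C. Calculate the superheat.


Formula: Superheat = T_pour - T_melt
Superheat = 687 - 610 = 77 deg C


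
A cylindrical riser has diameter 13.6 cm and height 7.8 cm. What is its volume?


Formula: V = pi * (D/2)^2 * H  (cylinder volume)
Radius = D/2 = 13.6/2 = 6.8 cm
V = pi * 6.8^2 * 7.8 = 1133.0845 cm^3

1133.0845 cm^3


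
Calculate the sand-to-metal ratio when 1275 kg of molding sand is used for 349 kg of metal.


Formula: Sand-to-Metal Ratio = W_sand / W_metal
Ratio = 1275 kg / 349 kg = 3.6533

3.6533


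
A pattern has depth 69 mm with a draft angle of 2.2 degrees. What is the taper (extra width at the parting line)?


Formula: taper = depth * tan(draft_angle)
tan(2.2 deg) = 0.0384161
taper = 69 mm * 0.0384161 = 2.6507 mm


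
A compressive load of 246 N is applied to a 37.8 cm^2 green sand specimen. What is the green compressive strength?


Formula: Compressive Strength = Force / Area
Strength = 246 N / 37.8 cm^2 = 6.5079 N/cm^2

Final answer: 6.5079 N/cm^2


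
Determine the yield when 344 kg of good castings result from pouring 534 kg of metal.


Formula: Casting Yield = (W_good / W_total) * 100
Yield = (344 kg / 534 kg) * 100 = 64.4195%

64.4195%


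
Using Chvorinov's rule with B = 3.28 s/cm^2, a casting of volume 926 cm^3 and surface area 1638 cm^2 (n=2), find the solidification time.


Formula: t_s = B * (V/A)^n  (Chvorinov's rule, n=2)
Modulus M = V/A = 926/1638 = 0.565324 cm
M^2 = 0.565324^2 = 0.319591 cm^2
t_s = 3.28 * 0.319591 = 1.0483 s

Final answer: 1.0483 s


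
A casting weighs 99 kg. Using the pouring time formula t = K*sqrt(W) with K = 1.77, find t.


Formula: t = K * sqrt(W)
sqrt(W) = sqrt(99) = 9.94987
t = 1.77 * 9.94987 = 17.6113 s

Answer: 17.6113 s


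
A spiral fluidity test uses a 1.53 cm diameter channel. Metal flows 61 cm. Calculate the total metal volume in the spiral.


Formula: V = pi * (d/2)^2 * L  (cylinder volume)
Radius = 1.53/2 = 0.765 cm
V = pi * 0.765^2 * 61 = 112.1509 cm^3

112.1509 cm^3


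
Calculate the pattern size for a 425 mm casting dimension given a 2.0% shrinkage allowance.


Formula: L_pattern = L_casting * (1 + shrinkage_rate/100)
Shrinkage factor = 1 + 2.0/100 = 1.02
L_pattern = 425 mm * 1.02 = 433.5000 mm


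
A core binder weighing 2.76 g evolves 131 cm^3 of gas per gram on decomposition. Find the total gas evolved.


Formula: V_gas = W_binder * gas_evolution_rate
V = 2.76 g * 131 cm^3/g = 361.5600 cm^3

Answer: 361.5600 cm^3


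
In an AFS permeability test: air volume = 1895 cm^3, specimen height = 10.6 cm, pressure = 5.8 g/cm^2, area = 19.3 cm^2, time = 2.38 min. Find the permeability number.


Formula: Permeability Number P = (V * H) / (p * A * t)
Numerator: V * H = 1895 * 10.6 = 20087.0
Denominator: p * A * t = 5.8 * 19.3 * 2.38 = 266.4172
P = 20087.0 / 266.4172 = 75.3968


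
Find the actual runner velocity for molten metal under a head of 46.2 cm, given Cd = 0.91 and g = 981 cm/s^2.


Formula: v = Cd * sqrt(2 * g * h)  (Torricelli with discharge coefficient)
2*g*h = 2 * 981 * 46.2 = 90644.4 cm^2/s^2
sqrt(90644.4) = 301.07208 cm/s
v = 0.91 * 301.07208 = 273.9756 cm/s


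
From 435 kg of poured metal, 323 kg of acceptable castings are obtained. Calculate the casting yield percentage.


Formula: Casting Yield = (W_good / W_total) * 100
Yield = (323 kg / 435 kg) * 100 = 74.2529%


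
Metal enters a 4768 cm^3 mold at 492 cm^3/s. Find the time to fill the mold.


Formula: t_fill = V_mold / Q_flow
t = 4768 cm^3 / 492 cm^3/s = 9.6911 s


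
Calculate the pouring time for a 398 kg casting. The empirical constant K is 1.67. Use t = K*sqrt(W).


Formula: t = K * sqrt(W)
sqrt(W) = sqrt(398) = 19.94994
t = 1.67 * 19.94994 = 33.3164 s

Final answer: 33.3164 s


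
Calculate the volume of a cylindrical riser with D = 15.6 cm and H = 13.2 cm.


Formula: V = pi * (D/2)^2 * H  (cylinder volume)
Radius = D/2 = 15.6/2 = 7.8 cm
V = pi * 7.8^2 * 13.2 = 2522.9754 cm^3

2522.9754 cm^3


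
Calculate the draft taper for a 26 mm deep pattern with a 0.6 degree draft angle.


Formula: taper = depth * tan(draft_angle)
tan(0.6 deg) = 0.0104724
taper = 26 mm * 0.0104724 = 0.2723 mm

Answer: 0.2723 mm


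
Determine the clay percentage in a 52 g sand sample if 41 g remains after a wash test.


Formula: Clay% = (W_total - W_washed) / W_total * 100
Clay mass = 52 - 41 = 11 g
Clay% = 11 / 52 * 100 = 21.1538%

Final answer: 21.1538%


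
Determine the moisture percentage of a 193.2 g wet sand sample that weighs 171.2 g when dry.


Formula: MC = (W_wet - W_dry) / W_wet * 100
Water mass = 193.2 - 171.2 = 22.0 g
MC = 22.0 / 193.2 * 100 = 11.3872%

Final answer: 11.3872%


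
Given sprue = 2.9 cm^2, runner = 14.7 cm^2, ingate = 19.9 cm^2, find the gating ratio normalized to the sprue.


Sprue:Runner:Ingate = 1 : 14.7/2.9 : 19.9/2.9 = 1:5.07:6.86


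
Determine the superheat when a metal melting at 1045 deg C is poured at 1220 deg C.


Formula: Superheat = T_pour - T_melt
Superheat = 1220 - 1045 = 175 deg C


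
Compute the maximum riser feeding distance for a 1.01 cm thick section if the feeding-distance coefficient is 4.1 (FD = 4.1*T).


Formula: FD = 4.1 * T  (riser feeding-distance rule)
FD = 4.1 * 1.01 cm = 4.1410 cm

Final answer: 4.1410 cm


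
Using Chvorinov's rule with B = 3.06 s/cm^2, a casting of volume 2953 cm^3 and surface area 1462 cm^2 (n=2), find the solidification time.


Formula: t_s = B * (V/A)^n  (Chvorinov's rule, n=2)
Modulus M = V/A = 2953/1462 = 2.019836 cm
M^2 = 2.019836^2 = 4.079737 cm^2
t_s = 3.06 * 4.079737 = 12.4840 s

Answer: 12.4840 s


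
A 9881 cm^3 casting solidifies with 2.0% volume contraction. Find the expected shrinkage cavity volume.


Formula: V_shrink = V_casting * shrinkage_pct / 100
V_shrink = 9881 cm^3 * 2.0 / 100 = 197.6200 cm^3

197.6200 cm^3


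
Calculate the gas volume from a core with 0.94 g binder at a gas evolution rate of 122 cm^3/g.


Formula: V_gas = W_binder * gas_evolution_rate
V = 0.94 g * 122 cm^3/g = 114.6800 cm^3


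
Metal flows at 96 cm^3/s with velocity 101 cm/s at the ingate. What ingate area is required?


Formula: A_ingate = Q / v  (continuity equation)
A = 96 cm^3/s / 101 cm/s = 0.9505 cm^2

0.9505 cm^2


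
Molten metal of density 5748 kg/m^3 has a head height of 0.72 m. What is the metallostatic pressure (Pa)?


Formula: P = rho * g * h
rho * g = 5748 * 9.81 = 56387.88 N/m^3
P = 56387.88 * 0.72 = 40599.2736 Pa

Final answer: 40599.2736 Pa


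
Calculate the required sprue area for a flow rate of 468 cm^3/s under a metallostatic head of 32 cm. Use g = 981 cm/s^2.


Formula: v = sqrt(2*g*h), A = Q/v
Velocity: v = sqrt(2 * 981 * 32) = sqrt(62784) = 250.5674 cm/s
Sprue area: A = Q / v = 468 / 250.5674 = 1.8678 cm^2

Final answer: 1.8678 cm^2


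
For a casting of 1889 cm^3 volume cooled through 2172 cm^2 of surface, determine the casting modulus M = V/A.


Formula: Casting Modulus M = V / A
M = 1889 cm^3 / 2172 cm^2 = 0.8697 cm

0.8697 cm


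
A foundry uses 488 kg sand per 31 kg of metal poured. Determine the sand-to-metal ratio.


Formula: Sand-to-Metal Ratio = W_sand / W_metal
Ratio = 488 kg / 31 kg = 15.7419


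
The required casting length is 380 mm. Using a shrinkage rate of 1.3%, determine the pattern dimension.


Formula: L_pattern = L_casting * (1 + shrinkage_rate/100)
Shrinkage factor = 1 + 1.3/100 = 1.013
L_pattern = 380 mm * 1.013 = 384.9400 mm

384.9400 mm


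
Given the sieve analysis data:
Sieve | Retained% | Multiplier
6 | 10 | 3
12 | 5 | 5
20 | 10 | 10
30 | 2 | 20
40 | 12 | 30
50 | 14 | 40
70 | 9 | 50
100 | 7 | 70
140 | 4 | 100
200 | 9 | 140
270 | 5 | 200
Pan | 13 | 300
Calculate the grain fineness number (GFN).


Formula: GFN = sum(pct * multiplier) / sum(pct)
sum(pct * multiplier) = 8615
sum(pct) = 100
GFN = 8615 / 100 = 86.15

Final answer: 86.15


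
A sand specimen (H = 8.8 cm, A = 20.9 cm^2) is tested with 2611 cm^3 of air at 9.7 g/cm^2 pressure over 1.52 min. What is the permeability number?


Formula: Permeability Number P = (V * H) / (p * A * t)
Numerator: V * H = 2611 * 8.8 = 22976.8
Denominator: p * A * t = 9.7 * 20.9 * 1.52 = 308.1496
P = 22976.8 / 308.1496 = 74.5638

Final answer: 74.5638


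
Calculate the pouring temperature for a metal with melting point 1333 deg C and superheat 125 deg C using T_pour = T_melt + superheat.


Formula: T_pour = T_melt + Superheat
T_pour = 1333 + 125 = 1458 deg C

Final answer: 1458 deg C


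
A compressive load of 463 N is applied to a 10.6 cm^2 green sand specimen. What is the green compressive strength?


Formula: Compressive Strength = Force / Area
Strength = 463 N / 10.6 cm^2 = 43.6792 N/cm^2

Final answer: 43.6792 N/cm^2


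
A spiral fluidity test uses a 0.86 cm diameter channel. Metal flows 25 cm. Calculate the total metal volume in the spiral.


Formula: V = pi * (d/2)^2 * L  (cylinder volume)
Radius = 0.86/2 = 0.43 cm
V = pi * 0.43^2 * 25 = 14.5220 cm^3

Answer: 14.5220 cm^3


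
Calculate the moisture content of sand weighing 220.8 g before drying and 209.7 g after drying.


Formula: MC = (W_wet - W_dry) / W_wet * 100
Water mass = 220.8 - 209.7 = 11.1 g
MC = 11.1 / 220.8 * 100 = 5.0272%

Answer: 5.0272%


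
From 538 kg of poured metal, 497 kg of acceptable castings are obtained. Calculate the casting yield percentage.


Formula: Casting Yield = (W_good / W_total) * 100
Yield = (497 kg / 538 kg) * 100 = 92.3792%

Final answer: 92.3792%


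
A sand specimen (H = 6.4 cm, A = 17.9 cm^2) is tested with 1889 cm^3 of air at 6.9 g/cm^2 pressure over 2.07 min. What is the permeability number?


Formula: Permeability Number P = (V * H) / (p * A * t)
Numerator: V * H = 1889 * 6.4 = 12089.6
Denominator: p * A * t = 6.9 * 17.9 * 2.07 = 255.6657
P = 12089.6 / 255.6657 = 47.2867

Final answer: 47.2867


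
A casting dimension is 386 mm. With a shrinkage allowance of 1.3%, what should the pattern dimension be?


Formula: L_pattern = L_casting * (1 + shrinkage_rate/100)
Shrinkage factor = 1 + 1.3/100 = 1.013
L_pattern = 386 mm * 1.013 = 391.0180 mm

391.0180 mm


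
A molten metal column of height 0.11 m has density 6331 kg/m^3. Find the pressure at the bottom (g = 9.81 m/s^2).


Formula: P = rho * g * h
rho * g = 6331 * 9.81 = 62107.11 N/m^3
P = 62107.11 * 0.11 = 6831.7821 Pa

6831.7821 Pa


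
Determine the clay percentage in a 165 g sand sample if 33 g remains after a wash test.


Formula: Clay% = (W_total - W_washed) / W_total * 100
Clay mass = 165 - 33 = 132 g
Clay% = 132 / 165 * 100 = 80.0000%

Answer: 80.0000%


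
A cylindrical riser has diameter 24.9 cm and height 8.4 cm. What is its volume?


Formula: V = pi * (D/2)^2 * H  (cylinder volume)
Radius = D/2 = 24.9/2 = 12.45 cm
V = pi * 12.45^2 * 8.4 = 4090.4196 cm^3

Answer: 4090.4196 cm^3


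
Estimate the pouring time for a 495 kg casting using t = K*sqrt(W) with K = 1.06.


Formula: t = K * sqrt(W)
sqrt(W) = sqrt(495) = 22.24860
t = 1.06 * 22.24860 = 23.5835 s

Final answer: 23.5835 s


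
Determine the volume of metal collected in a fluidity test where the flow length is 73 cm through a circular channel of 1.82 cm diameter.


Formula: V = pi * (d/2)^2 * L  (cylinder volume)
Radius = 1.82/2 = 0.91 cm
V = pi * 0.91^2 * 73 = 189.9134 cm^3

Final answer: 189.9134 cm^3


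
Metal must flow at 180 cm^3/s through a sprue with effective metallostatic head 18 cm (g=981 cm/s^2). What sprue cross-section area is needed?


Formula: v = sqrt(2*g*h), A = Q/v
Velocity: v = sqrt(2 * 981 * 18) = sqrt(35316) = 187.9255 cm/s
Sprue area: A = Q / v = 180 / 187.9255 = 0.9578 cm^2

Final answer: 0.9578 cm^2


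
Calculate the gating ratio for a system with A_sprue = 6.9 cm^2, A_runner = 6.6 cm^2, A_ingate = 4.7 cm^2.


Sprue:Runner:Ingate = 1 : 6.6/6.9 : 4.7/6.9 = 1:0.96:0.68

1:0.96:0.68


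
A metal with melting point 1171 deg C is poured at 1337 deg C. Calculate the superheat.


Formula: Superheat = T_pour - T_melt
Superheat = 1337 - 1171 = 166 deg C

Answer: 166 deg C


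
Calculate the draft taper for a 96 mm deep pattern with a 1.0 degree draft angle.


Formula: taper = depth * tan(draft_angle)
tan(1.0 deg) = 0.0174551
taper = 96 mm * 0.0174551 = 1.6757 mm

Answer: 1.6757 mm


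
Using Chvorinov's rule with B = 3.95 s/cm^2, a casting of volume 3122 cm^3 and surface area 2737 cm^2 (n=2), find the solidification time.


Formula: t_s = B * (V/A)^n  (Chvorinov's rule, n=2)
Modulus M = V/A = 3122/2737 = 1.140665 cm
M^2 = 1.140665^2 = 1.301117 cm^2
t_s = 3.95 * 1.301117 = 5.1394 s

Answer: 5.1394 s


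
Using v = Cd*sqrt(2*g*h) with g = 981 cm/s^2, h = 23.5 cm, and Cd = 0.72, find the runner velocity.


Formula: v = Cd * sqrt(2 * g * h)  (Torricelli with discharge coefficient)
2*g*h = 2 * 981 * 23.5 = 46107.0 cm^2/s^2
sqrt(46107.0) = 214.72541 cm/s
v = 0.72 * 214.72541 = 154.6023 cm/s

Answer: 154.6023 cm/s


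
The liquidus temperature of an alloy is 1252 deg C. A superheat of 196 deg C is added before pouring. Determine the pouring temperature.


Formula: T_pour = T_melt + Superheat
T_pour = 1252 + 196 = 1448 deg C

1448 deg C


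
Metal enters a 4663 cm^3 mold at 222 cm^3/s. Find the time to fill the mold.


Formula: t_fill = V_mold / Q_flow
t = 4663 cm^3 / 222 cm^3/s = 21.0045 s

21.0045 s


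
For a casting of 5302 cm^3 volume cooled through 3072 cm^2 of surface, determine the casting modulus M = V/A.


Formula: Casting Modulus M = V / A
M = 5302 cm^3 / 3072 cm^2 = 1.7259 cm


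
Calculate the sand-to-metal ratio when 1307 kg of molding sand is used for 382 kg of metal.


Formula: Sand-to-Metal Ratio = W_sand / W_metal
Ratio = 1307 kg / 382 kg = 3.4215

3.4215


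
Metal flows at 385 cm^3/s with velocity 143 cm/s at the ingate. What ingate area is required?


Formula: A_ingate = Q / v  (continuity equation)
A = 385 cm^3/s / 143 cm/s = 2.6923 cm^2

Final answer: 2.6923 cm^2


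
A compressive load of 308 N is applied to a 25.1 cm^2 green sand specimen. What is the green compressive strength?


Formula: Compressive Strength = Force / Area
Strength = 308 N / 25.1 cm^2 = 12.2709 N/cm^2

Final answer: 12.2709 N/cm^2


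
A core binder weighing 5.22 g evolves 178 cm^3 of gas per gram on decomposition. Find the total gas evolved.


Formula: V_gas = W_binder * gas_evolution_rate
V = 5.22 g * 178 cm^3/g = 929.1600 cm^3

Answer: 929.1600 cm^3


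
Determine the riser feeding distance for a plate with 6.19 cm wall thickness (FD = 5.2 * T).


Formula: FD = 5.2 * T  (riser feeding-distance rule)
FD = 5.2 * 6.19 cm = 32.1880 cm

Final answer: 32.1880 cm


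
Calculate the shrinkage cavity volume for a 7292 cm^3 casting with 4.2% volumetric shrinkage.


Formula: V_shrink = V_casting * shrinkage_pct / 100
V_shrink = 7292 cm^3 * 4.2 / 100 = 306.2640 cm^3

Answer: 306.2640 cm^3


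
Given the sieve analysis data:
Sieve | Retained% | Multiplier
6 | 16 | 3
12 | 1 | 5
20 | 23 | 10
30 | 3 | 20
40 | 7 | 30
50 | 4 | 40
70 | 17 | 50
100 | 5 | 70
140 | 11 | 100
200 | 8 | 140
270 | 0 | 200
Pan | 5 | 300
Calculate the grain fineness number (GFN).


Formula: GFN = sum(pct * multiplier) / sum(pct)
sum(pct * multiplier) = 5633
sum(pct) = 100
GFN = 5633 / 100 = 56.33

Final answer: 56.33
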